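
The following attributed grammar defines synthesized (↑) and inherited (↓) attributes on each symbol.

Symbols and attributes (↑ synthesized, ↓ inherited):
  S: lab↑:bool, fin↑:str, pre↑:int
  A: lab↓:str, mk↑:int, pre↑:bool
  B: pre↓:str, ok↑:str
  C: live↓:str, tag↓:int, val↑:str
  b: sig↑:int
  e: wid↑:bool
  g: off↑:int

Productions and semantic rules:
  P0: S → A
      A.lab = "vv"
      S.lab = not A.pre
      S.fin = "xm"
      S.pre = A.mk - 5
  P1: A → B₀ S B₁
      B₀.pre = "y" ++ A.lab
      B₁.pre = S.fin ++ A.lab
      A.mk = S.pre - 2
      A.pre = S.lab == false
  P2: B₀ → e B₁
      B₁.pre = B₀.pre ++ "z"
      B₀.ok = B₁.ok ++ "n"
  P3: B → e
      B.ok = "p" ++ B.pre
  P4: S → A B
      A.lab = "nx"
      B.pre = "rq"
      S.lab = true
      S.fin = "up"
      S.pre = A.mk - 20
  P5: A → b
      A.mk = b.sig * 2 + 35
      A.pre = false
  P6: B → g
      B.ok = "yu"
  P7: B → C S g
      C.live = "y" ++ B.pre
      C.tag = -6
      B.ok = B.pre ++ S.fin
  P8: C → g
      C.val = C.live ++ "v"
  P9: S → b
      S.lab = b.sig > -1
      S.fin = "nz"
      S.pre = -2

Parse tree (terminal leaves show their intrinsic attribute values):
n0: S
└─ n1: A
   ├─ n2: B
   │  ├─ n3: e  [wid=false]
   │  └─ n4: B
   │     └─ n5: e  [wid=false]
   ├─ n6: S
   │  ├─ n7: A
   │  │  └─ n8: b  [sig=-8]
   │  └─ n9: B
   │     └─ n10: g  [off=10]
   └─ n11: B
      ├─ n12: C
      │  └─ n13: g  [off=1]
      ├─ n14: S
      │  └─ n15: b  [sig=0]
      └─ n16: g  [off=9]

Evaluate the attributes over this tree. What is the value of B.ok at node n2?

1. n1.lab = "vv"  ["vv"]
2. n2.pre = "yvv"  ["y" ++ A.lab]
3. n3.wid = false  [terminal]
4. n4.pre = "yvvz"  [B₀.pre ++ "z"]
5. n5.wid = false  [terminal]
6. n4.ok = "pyvvz"  ["p" ++ B.pre]
7. n2.ok = "pyvvzn"  [B₁.ok ++ "n"]
8. n7.lab = "nx"  ["nx"]
9. n8.sig = -8  [terminal]
10. n7.mk = 19  [b.sig * 2 + 35]
11. n7.pre = false  [false]
12. n9.pre = "rq"  ["rq"]
13. n10.off = 10  [terminal]
14. n9.ok = "yu"  ["yu"]
15. n6.lab = true  [true]
16. n6.fin = "up"  ["up"]
17. n6.pre = -1  [A.mk - 20]
18. n11.pre = "upvv"  [S.fin ++ A.lab]
19. n12.live = "yupvv"  ["y" ++ B.pre]
20. n12.tag = -6  [-6]
21. n13.off = 1  [terminal]
22. n12.val = "yupvvv"  [C.live ++ "v"]
23. n15.sig = 0  [terminal]
24. n14.lab = true  [b.sig > -1]
25. n14.fin = "nz"  ["nz"]
26. n14.pre = -2  [-2]
27. n16.off = 9  [terminal]
28. n11.ok = "upvvnz"  [B.pre ++ S.fin]
29. n1.mk = -3  [S.pre - 2]
30. n1.pre = false  [S.lab == false]
31. n0.lab = true  [not A.pre]
32. n0.fin = "xm"  ["xm"]
33. n0.pre = -8  [A.mk - 5]

"pyvvzn"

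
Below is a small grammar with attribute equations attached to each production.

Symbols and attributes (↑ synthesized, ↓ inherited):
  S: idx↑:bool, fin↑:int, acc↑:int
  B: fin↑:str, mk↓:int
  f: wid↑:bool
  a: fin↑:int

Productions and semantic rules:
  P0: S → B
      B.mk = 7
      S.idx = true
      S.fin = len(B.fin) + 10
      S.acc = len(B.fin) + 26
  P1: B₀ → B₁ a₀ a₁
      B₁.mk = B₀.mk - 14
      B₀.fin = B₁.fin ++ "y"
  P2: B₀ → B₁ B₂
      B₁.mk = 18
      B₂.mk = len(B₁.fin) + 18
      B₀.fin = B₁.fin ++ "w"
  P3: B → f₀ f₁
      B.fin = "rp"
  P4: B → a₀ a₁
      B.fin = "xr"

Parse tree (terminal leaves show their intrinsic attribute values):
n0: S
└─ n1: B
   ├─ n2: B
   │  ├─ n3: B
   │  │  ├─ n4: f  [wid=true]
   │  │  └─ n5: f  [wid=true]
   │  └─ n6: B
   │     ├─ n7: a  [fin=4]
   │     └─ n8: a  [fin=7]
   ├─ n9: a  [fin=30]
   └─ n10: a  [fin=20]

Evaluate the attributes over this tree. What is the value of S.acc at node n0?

30

1. n1.mk = 7  [7]
2. n2.mk = -7  [B₀.mk - 14]
3. n3.mk = 18  [18]
4. n4.wid = true  [terminal]
5. n5.wid = true  [terminal]
6. n3.fin = "rp"  ["rp"]
7. n6.mk = 20  [len(B₁.fin) + 18]
8. n7.fin = 4  [terminal]
9. n8.fin = 7  [terminal]
10. n6.fin = "xr"  ["xr"]
11. n2.fin = "rpw"  [B₁.fin ++ "w"]
12. n9.fin = 30  [terminal]
13. n10.fin = 20  [terminal]
14. n1.fin = "rpwy"  [B₁.fin ++ "y"]
15. n0.idx = true  [true]
16. n0.fin = 14  [len(B.fin) + 10]
17. n0.acc = 30  [len(B.fin) + 26]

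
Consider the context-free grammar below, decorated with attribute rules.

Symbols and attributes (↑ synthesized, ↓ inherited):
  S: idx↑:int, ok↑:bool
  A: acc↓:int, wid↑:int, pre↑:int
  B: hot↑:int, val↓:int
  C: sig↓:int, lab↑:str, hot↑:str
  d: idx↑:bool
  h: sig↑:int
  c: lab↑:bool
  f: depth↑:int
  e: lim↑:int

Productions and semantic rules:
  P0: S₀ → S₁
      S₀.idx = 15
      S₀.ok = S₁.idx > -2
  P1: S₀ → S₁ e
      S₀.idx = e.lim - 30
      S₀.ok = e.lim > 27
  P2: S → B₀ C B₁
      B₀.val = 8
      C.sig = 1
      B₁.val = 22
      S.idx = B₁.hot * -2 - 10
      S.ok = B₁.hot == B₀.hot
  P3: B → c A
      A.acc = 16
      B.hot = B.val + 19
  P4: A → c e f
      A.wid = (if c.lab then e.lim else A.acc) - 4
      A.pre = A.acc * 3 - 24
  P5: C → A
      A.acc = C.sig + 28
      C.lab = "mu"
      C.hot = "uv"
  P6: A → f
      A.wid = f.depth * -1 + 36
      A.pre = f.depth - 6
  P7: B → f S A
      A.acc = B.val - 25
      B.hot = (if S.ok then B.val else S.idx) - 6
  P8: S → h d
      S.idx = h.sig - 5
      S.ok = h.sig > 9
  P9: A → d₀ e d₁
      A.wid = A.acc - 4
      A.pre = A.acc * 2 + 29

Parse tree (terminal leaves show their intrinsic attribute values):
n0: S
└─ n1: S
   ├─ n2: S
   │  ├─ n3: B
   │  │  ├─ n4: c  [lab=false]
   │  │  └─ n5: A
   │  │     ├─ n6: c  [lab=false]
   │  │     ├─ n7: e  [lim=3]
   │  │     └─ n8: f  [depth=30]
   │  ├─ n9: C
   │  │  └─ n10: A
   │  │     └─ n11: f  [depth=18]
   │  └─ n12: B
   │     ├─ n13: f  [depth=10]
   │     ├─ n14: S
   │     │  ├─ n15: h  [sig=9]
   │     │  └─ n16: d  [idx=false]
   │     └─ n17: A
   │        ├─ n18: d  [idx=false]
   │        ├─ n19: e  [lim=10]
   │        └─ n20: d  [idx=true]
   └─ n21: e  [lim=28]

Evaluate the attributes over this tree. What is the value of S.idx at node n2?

-6

1. n3.val = 8  [8]
2. n4.lab = false  [terminal]
3. n5.acc = 16  [16]
4. n6.lab = false  [terminal]
5. n7.lim = 3  [terminal]
6. n8.depth = 30  [terminal]
7. n5.wid = 12  [(if c.lab then e.lim else A.acc) - 4]
8. n5.pre = 24  [A.acc * 3 - 24]
9. n3.hot = 27  [B.val + 19]
10. n9.sig = 1  [1]
11. n10.acc = 29  [C.sig + 28]
12. n11.depth = 18  [terminal]
13. n10.wid = 18  [f.depth * -1 + 36]
14. n10.pre = 12  [f.depth - 6]
15. n9.lab = "mu"  ["mu"]
16. n9.hot = "uv"  ["uv"]
17. n12.val = 22  [22]
18. n13.depth = 10  [terminal]
19. n15.sig = 9  [terminal]
20. n16.idx = false  [terminal]
21. n14.idx = 4  [h.sig - 5]
22. n14.ok = false  [h.sig > 9]
23. n17.acc = -3  [B.val - 25]
24. n18.idx = false  [terminal]
25. n19.lim = 10  [terminal]
26. n20.idx = true  [terminal]
27. n17.wid = -7  [A.acc - 4]
28. n17.pre = 23  [A.acc * 2 + 29]
29. n12.hot = -2  [(if S.ok then B.val else S.idx) - 6]
30. n2.idx = -6  [B₁.hot * -2 - 10]
31. n2.ok = false  [B₁.hot == B₀.hot]
32. n21.lim = 28  [terminal]
33. n1.idx = -2  [e.lim - 30]
34. n1.ok = true  [e.lim > 27]
35. n0.idx = 15  [15]
36. n0.ok = false  [S₁.idx > -2]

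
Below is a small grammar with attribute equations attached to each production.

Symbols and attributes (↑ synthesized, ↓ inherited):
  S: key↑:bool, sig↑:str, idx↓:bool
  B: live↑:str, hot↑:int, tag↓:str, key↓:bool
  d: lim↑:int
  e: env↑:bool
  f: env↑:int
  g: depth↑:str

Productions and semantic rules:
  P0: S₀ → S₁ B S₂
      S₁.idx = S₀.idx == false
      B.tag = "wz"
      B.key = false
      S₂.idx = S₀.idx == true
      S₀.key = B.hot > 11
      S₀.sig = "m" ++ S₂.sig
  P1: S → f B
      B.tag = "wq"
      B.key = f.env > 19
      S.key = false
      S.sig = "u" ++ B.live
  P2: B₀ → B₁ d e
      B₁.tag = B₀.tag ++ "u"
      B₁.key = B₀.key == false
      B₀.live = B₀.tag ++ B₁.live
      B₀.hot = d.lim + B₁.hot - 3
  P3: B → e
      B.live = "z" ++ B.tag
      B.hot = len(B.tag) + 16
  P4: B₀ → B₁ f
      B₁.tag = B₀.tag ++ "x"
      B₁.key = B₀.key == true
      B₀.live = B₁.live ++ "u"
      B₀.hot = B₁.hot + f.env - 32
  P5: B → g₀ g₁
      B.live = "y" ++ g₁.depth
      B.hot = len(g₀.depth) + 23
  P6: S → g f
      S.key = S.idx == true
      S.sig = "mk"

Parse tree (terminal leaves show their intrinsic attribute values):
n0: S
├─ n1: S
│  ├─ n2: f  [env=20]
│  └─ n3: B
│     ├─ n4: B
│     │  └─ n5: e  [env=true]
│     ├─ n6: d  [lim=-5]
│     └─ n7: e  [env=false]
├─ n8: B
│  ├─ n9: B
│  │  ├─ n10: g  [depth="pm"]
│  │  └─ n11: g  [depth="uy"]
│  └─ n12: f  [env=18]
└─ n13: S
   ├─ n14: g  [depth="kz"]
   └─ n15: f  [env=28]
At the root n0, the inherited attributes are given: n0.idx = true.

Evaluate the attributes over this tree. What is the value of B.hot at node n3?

1. n0.idx = true  [given at root]
2. n1.idx = false  [S₀.idx == false]
3. n2.env = 20  [terminal]
4. n3.tag = "wq"  ["wq"]
5. n3.key = true  [f.env > 19]
6. n4.tag = "wqu"  [B₀.tag ++ "u"]
7. n4.key = false  [B₀.key == false]
8. n5.env = true  [terminal]
9. n4.live = "zwqu"  ["z" ++ B.tag]
10. n4.hot = 19  [len(B.tag) + 16]
11. n6.lim = -5  [terminal]
12. n7.env = false  [terminal]
13. n3.live = "wqzwqu"  [B₀.tag ++ B₁.live]
14. n3.hot = 11  [d.lim + B₁.hot - 3]
15. n1.key = false  [false]
16. n1.sig = "uwqzwqu"  ["u" ++ B.live]
17. n8.tag = "wz"  ["wz"]
18. n8.key = false  [false]
19. n9.tag = "wzx"  [B₀.tag ++ "x"]
20. n9.key = false  [B₀.key == true]
21. n10.depth = "pm"  [terminal]
22. n11.depth = "uy"  [terminal]
23. n9.live = "yuy"  ["y" ++ g₁.depth]
24. n9.hot = 25  [len(g₀.depth) + 23]
25. n12.env = 18  [terminal]
26. n8.live = "yuyu"  [B₁.live ++ "u"]
27. n8.hot = 11  [B₁.hot + f.env - 32]
28. n13.idx = true  [S₀.idx == true]
29. n14.depth = "kz"  [terminal]
30. n15.env = 28  [terminal]
31. n13.key = true  [S.idx == true]
32. n13.sig = "mk"  ["mk"]
33. n0.key = false  [B.hot > 11]
34. n0.sig = "mmk"  ["m" ++ S₂.sig]

11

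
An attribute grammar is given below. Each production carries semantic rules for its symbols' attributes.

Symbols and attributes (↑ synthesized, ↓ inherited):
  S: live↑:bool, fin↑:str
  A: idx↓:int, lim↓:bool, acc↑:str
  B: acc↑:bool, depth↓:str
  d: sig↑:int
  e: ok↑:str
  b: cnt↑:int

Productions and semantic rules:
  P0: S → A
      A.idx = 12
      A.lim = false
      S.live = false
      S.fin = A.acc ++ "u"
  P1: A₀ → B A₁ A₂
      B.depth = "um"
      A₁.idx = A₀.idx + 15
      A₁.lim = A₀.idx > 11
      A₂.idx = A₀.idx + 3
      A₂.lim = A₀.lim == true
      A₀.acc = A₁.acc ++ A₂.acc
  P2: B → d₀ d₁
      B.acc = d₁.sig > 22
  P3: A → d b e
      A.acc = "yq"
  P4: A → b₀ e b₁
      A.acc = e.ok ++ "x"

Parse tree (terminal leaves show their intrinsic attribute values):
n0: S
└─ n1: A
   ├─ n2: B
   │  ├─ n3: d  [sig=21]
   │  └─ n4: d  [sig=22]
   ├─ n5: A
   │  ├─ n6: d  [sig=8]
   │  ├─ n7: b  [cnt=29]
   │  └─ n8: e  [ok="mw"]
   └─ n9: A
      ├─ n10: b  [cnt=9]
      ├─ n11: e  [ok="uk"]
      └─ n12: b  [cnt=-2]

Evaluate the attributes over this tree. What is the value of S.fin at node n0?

1. n1.idx = 12  [12]
2. n1.lim = false  [false]
3. n2.depth = "um"  ["um"]
4. n3.sig = 21  [terminal]
5. n4.sig = 22  [terminal]
6. n2.acc = false  [d₁.sig > 22]
7. n5.idx = 27  [A₀.idx + 15]
8. n5.lim = true  [A₀.idx > 11]
9. n6.sig = 8  [terminal]
10. n7.cnt = 29  [terminal]
11. n8.ok = "mw"  [terminal]
12. n5.acc = "yq"  ["yq"]
13. n9.idx = 15  [A₀.idx + 3]
14. n9.lim = false  [A₀.lim == true]
15. n10.cnt = 9  [terminal]
16. n11.ok = "uk"  [terminal]
17. n12.cnt = -2  [terminal]
18. n9.acc = "ukx"  [e.ok ++ "x"]
19. n1.acc = "yqukx"  [A₁.acc ++ A₂.acc]
20. n0.live = false  [false]
21. n0.fin = "yqukxu"  [A.acc ++ "u"]

"yqukxu"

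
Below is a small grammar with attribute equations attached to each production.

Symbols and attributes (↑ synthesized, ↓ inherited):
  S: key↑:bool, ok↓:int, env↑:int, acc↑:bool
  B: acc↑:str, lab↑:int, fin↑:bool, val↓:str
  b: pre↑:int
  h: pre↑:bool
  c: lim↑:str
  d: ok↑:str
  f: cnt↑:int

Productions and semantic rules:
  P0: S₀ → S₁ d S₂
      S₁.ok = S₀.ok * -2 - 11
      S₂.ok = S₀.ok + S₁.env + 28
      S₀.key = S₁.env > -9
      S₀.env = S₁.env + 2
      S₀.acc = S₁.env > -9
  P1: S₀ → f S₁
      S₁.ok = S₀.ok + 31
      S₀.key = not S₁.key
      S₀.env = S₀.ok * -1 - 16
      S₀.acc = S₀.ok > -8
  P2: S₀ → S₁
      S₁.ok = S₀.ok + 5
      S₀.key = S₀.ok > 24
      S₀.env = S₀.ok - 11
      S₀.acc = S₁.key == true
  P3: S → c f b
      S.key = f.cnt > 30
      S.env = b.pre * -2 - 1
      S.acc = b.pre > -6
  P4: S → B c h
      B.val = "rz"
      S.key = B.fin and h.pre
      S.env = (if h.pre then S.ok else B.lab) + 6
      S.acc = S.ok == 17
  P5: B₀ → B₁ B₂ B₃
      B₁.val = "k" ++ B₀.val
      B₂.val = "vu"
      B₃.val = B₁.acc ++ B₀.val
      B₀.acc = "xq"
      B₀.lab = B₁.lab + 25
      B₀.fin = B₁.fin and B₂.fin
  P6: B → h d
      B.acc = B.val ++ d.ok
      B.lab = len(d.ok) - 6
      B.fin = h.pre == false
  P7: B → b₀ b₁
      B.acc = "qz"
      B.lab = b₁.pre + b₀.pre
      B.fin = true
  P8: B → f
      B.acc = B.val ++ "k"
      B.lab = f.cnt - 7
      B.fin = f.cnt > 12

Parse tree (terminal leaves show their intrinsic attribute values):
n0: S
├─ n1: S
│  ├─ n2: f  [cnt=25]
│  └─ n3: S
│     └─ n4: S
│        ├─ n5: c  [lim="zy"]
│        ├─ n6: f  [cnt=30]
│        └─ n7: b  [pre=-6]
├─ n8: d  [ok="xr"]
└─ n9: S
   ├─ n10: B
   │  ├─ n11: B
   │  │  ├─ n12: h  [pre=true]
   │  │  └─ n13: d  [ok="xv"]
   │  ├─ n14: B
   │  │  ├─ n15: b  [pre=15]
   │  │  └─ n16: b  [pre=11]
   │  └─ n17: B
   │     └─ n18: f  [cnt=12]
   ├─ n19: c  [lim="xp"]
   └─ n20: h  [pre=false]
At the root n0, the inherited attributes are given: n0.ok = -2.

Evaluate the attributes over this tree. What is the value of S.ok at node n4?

1. n0.ok = -2  [given at root]
2. n1.ok = -7  [S₀.ok * -2 - 11]
3. n2.cnt = 25  [terminal]
4. n3.ok = 24  [S₀.ok + 31]
5. n4.ok = 29  [S₀.ok + 5]
6. n5.lim = "zy"  [terminal]
7. n6.cnt = 30  [terminal]
8. n7.pre = -6  [terminal]
9. n4.key = false  [f.cnt > 30]
10. n4.env = 11  [b.pre * -2 - 1]
11. n4.acc = false  [b.pre > -6]
12. n3.key = false  [S₀.ok > 24]
13. n3.env = 13  [S₀.ok - 11]
14. n3.acc = false  [S₁.key == true]
15. n1.key = true  [not S₁.key]
16. n1.env = -9  [S₀.ok * -1 - 16]
17. n1.acc = true  [S₀.ok > -8]
18. n8.ok = "xr"  [terminal]
19. n9.ok = 17  [S₀.ok + S₁.env + 28]
20. n10.val = "rz"  ["rz"]
21. n11.val = "krz"  ["k" ++ B₀.val]
22. n12.pre = true  [terminal]
23. n13.ok = "xv"  [terminal]
24. n11.acc = "krzxv"  [B.val ++ d.ok]
25. n11.lab = -4  [len(d.ok) - 6]
26. n11.fin = false  [h.pre == false]
27. n14.val = "vu"  ["vu"]
28. n15.pre = 15  [terminal]
29. n16.pre = 11  [terminal]
30. n14.acc = "qz"  ["qz"]
31. n14.lab = 26  [b₁.pre + b₀.pre]
32. n14.fin = true  [true]
33. n17.val = "krzxvrz"  [B₁.acc ++ B₀.val]
34. n18.cnt = 12  [terminal]
35. n17.acc = "krzxvrzk"  [B.val ++ "k"]
36. n17.lab = 5  [f.cnt - 7]
37. n17.fin = false  [f.cnt > 12]
38. n10.acc = "xq"  ["xq"]
39. n10.lab = 21  [B₁.lab + 25]
40. n10.fin = false  [B₁.fin and B₂.fin]
41. n19.lim = "xp"  [terminal]
42. n20.pre = false  [terminal]
43. n9.key = false  [B.fin and h.pre]
44. n9.env = 27  [(if h.pre then S.ok else B.lab) + 6]
45. n9.acc = true  [S.ok == 17]
46. n0.key = false  [S₁.env > -9]
47. n0.env = -7  [S₁.env + 2]
48. n0.acc = false  [S₁.env > -9]

29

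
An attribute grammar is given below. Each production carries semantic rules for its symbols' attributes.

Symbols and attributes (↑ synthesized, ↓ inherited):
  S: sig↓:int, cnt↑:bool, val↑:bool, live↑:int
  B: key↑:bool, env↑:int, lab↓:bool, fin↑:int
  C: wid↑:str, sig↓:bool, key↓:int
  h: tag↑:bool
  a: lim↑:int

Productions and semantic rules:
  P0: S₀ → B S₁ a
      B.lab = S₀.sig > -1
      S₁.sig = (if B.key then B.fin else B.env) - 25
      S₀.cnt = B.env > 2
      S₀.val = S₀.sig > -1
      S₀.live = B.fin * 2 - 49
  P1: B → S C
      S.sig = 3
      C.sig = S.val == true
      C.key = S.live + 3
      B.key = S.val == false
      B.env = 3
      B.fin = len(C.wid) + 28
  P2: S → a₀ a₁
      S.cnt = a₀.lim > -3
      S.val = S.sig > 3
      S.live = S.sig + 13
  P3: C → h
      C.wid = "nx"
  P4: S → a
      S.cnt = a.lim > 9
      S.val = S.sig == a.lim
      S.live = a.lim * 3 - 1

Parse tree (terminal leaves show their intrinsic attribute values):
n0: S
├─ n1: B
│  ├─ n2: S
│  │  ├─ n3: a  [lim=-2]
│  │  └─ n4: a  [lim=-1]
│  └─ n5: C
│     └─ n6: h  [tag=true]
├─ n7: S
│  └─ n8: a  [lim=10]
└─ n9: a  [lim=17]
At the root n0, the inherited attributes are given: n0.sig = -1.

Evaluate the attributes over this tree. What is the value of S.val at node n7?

1. n0.sig = -1  [given at root]
2. n1.lab = false  [S₀.sig > -1]
3. n2.sig = 3  [3]
4. n3.lim = -2  [terminal]
5. n4.lim = -1  [terminal]
6. n2.cnt = true  [a₀.lim > -3]
7. n2.val = false  [S.sig > 3]
8. n2.live = 16  [S.sig + 13]
9. n5.sig = false  [S.val == true]
10. n5.key = 19  [S.live + 3]
11. n6.tag = true  [terminal]
12. n5.wid = "nx"  ["nx"]
13. n1.key = true  [S.val == false]
14. n1.env = 3  [3]
15. n1.fin = 30  [len(C.wid) + 28]
16. n7.sig = 5  [(if B.key then B.fin else B.env) - 25]
17. n8.lim = 10  [terminal]
18. n7.cnt = true  [a.lim > 9]
19. n7.val = false  [S.sig == a.lim]
20. n7.live = 29  [a.lim * 3 - 1]
21. n9.lim = 17  [terminal]
22. n0.cnt = true  [B.env > 2]
23. n0.val = false  [S₀.sig > -1]
24. n0.live = 11  [B.fin * 2 - 49]

false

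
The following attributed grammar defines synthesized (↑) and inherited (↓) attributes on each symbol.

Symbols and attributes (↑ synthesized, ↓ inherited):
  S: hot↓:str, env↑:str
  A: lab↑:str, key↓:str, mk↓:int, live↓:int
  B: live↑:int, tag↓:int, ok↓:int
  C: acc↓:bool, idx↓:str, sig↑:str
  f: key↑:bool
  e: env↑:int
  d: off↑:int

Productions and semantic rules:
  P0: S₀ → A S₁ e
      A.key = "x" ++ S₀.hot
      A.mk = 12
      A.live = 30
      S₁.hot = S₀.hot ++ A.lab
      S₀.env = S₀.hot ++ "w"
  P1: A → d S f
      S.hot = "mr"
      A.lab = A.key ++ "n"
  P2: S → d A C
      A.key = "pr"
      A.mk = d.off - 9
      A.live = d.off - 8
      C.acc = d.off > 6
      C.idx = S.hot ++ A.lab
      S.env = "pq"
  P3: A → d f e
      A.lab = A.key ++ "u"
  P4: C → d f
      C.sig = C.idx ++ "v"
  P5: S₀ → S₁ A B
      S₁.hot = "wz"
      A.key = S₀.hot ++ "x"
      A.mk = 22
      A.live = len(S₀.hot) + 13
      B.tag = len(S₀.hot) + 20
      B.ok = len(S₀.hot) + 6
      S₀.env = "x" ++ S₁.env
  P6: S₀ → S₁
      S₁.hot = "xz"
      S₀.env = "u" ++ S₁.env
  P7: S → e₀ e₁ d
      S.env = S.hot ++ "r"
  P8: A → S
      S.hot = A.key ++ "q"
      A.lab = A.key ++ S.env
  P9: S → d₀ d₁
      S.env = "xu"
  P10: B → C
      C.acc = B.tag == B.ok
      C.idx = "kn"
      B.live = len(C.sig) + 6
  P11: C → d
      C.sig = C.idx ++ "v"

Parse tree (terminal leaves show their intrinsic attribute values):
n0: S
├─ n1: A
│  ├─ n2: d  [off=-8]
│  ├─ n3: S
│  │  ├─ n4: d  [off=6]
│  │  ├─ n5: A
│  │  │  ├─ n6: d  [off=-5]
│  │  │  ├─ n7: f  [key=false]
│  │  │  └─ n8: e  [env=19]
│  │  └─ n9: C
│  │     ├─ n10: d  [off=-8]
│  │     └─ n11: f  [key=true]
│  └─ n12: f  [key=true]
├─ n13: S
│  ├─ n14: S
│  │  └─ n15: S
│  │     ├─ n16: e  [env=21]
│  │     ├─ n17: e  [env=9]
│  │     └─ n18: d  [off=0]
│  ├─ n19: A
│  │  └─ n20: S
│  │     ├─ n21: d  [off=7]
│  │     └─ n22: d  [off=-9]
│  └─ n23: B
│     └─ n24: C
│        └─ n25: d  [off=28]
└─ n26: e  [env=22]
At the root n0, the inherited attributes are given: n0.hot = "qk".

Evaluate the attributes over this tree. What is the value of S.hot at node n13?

"qkxqkn"

1. n0.hot = "qk"  [given at root]
2. n1.key = "xqk"  ["x" ++ S₀.hot]
3. n1.mk = 12  [12]
4. n1.live = 30  [30]
5. n2.off = -8  [terminal]
6. n3.hot = "mr"  ["mr"]
7. n4.off = 6  [terminal]
8. n5.key = "pr"  ["pr"]
9. n5.mk = -3  [d.off - 9]
10. n5.live = -2  [d.off - 8]
11. n6.off = -5  [terminal]
12. n7.key = false  [terminal]
13. n8.env = 19  [terminal]
14. n5.lab = "pru"  [A.key ++ "u"]
15. n9.acc = false  [d.off > 6]
16. n9.idx = "mrpru"  [S.hot ++ A.lab]
17. n10.off = -8  [terminal]
18. n11.key = true  [terminal]
19. n9.sig = "mrpruv"  [C.idx ++ "v"]
20. n3.env = "pq"  ["pq"]
21. n12.key = true  [terminal]
22. n1.lab = "xqkn"  [A.key ++ "n"]
23. n13.hot = "qkxqkn"  [S₀.hot ++ A.lab]
24. n14.hot = "wz"  ["wz"]
25. n15.hot = "xz"  ["xz"]
26. n16.env = 21  [terminal]
27. n17.env = 9  [terminal]
28. n18.off = 0  [terminal]
29. n15.env = "xzr"  [S.hot ++ "r"]
30. n14.env = "uxzr"  ["u" ++ S₁.env]
31. n19.key = "qkxqknx"  [S₀.hot ++ "x"]
32. n19.mk = 22  [22]
33. n19.live = 19  [len(S₀.hot) + 13]
34. n20.hot = "qkxqknxq"  [A.key ++ "q"]
35. n21.off = 7  [terminal]
36. n22.off = -9  [terminal]
37. n20.env = "xu"  ["xu"]
38. n19.lab = "qkxqknxxu"  [A.key ++ S.env]
39. n23.tag = 26  [len(S₀.hot) + 20]
40. n23.ok = 12  [len(S₀.hot) + 6]
41. n24.acc = false  [B.tag == B.ok]
42. n24.idx = "kn"  ["kn"]
43. n25.off = 28  [terminal]
44. n24.sig = "knv"  [C.idx ++ "v"]
45. n23.live = 9  [len(C.sig) + 6]
46. n13.env = "xuxzr"  ["x" ++ S₁.env]
47. n26.env = 22  [terminal]
48. n0.env = "qkw"  [S₀.hot ++ "w"]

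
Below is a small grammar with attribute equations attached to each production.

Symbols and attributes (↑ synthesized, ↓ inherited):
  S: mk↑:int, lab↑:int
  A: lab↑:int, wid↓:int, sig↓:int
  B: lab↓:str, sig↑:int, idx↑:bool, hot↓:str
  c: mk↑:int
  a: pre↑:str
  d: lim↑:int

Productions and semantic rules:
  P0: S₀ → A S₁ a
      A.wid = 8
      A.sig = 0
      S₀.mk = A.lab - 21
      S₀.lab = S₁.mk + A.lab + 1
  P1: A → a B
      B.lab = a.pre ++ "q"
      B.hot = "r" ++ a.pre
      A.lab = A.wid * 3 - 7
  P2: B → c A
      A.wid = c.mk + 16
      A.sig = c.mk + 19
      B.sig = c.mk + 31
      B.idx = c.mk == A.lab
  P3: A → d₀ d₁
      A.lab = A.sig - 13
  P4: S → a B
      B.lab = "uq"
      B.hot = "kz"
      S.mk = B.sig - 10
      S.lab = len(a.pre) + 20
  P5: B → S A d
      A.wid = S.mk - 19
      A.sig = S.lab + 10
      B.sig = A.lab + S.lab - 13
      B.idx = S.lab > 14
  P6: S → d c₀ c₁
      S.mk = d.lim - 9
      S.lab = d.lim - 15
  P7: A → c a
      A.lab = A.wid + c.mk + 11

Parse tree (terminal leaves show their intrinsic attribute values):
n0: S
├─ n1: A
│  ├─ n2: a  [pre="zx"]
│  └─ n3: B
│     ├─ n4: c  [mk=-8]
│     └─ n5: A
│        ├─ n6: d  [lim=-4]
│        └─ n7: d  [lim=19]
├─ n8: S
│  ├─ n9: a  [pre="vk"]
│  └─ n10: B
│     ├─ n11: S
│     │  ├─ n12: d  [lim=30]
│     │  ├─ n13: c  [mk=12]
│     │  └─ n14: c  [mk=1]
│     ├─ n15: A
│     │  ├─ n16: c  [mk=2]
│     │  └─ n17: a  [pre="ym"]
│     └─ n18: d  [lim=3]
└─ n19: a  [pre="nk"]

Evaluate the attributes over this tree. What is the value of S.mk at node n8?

1. n1.wid = 8  [8]
2. n1.sig = 0  [0]
3. n2.pre = "zx"  [terminal]
4. n3.lab = "zxq"  [a.pre ++ "q"]
5. n3.hot = "rzx"  ["r" ++ a.pre]
6. n4.mk = -8  [terminal]
7. n5.wid = 8  [c.mk + 16]
8. n5.sig = 11  [c.mk + 19]
9. n6.lim = -4  [terminal]
10. n7.lim = 19  [terminal]
11. n5.lab = -2  [A.sig - 13]
12. n3.sig = 23  [c.mk + 31]
13. n3.idx = false  [c.mk == A.lab]
14. n1.lab = 17  [A.wid * 3 - 7]
15. n9.pre = "vk"  [terminal]
16. n10.lab = "uq"  ["uq"]
17. n10.hot = "kz"  ["kz"]
18. n12.lim = 30  [terminal]
19. n13.mk = 12  [terminal]
20. n14.mk = 1  [terminal]
21. n11.mk = 21  [d.lim - 9]
22. n11.lab = 15  [d.lim - 15]
23. n15.wid = 2  [S.mk - 19]
24. n15.sig = 25  [S.lab + 10]
25. n16.mk = 2  [terminal]
26. n17.pre = "ym"  [terminal]
27. n15.lab = 15  [A.wid + c.mk + 11]
28. n18.lim = 3  [terminal]
29. n10.sig = 17  [A.lab + S.lab - 13]
30. n10.idx = true  [S.lab > 14]
31. n8.mk = 7  [B.sig - 10]
32. n8.lab = 22  [len(a.pre) + 20]
33. n19.pre = "nk"  [terminal]
34. n0.mk = -4  [A.lab - 21]
35. n0.lab = 25  [S₁.mk + A.lab + 1]

7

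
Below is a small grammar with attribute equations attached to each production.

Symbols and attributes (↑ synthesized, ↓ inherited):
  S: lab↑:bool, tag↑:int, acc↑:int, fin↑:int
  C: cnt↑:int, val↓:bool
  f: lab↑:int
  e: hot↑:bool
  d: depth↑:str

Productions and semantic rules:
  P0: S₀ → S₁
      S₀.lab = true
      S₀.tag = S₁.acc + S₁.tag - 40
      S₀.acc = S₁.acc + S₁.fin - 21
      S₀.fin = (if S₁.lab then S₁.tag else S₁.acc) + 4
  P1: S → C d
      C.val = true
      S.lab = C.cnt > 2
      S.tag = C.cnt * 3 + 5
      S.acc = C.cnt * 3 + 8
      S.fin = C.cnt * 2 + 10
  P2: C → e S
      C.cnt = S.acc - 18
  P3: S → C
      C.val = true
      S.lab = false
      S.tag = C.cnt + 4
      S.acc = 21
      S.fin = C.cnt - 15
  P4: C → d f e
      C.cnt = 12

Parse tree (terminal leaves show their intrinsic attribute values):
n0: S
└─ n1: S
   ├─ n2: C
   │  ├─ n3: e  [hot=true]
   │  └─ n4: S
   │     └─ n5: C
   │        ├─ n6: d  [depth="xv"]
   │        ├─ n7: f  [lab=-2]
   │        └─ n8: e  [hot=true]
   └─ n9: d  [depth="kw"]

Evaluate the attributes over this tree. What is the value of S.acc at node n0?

1. n2.val = true  [true]
2. n3.hot = true  [terminal]
3. n5.val = true  [true]
4. n6.depth = "xv"  [terminal]
5. n7.lab = -2  [terminal]
6. n8.hot = true  [terminal]
7. n5.cnt = 12  [12]
8. n4.lab = false  [false]
9. n4.tag = 16  [C.cnt + 4]
10. n4.acc = 21  [21]
11. n4.fin = -3  [C.cnt - 15]
12. n2.cnt = 3  [S.acc - 18]
13. n9.depth = "kw"  [terminal]
14. n1.lab = true  [C.cnt > 2]
15. n1.tag = 14  [C.cnt * 3 + 5]
16. n1.acc = 17  [C.cnt * 3 + 8]
17. n1.fin = 16  [C.cnt * 2 + 10]
18. n0.lab = true  [true]
19. n0.tag = -9  [S₁.acc + S₁.tag - 40]
20. n0.acc = 12  [S₁.acc + S₁.fin - 21]
21. n0.fin = 18  [(if S₁.lab then S₁.tag else S₁.acc) + 4]

12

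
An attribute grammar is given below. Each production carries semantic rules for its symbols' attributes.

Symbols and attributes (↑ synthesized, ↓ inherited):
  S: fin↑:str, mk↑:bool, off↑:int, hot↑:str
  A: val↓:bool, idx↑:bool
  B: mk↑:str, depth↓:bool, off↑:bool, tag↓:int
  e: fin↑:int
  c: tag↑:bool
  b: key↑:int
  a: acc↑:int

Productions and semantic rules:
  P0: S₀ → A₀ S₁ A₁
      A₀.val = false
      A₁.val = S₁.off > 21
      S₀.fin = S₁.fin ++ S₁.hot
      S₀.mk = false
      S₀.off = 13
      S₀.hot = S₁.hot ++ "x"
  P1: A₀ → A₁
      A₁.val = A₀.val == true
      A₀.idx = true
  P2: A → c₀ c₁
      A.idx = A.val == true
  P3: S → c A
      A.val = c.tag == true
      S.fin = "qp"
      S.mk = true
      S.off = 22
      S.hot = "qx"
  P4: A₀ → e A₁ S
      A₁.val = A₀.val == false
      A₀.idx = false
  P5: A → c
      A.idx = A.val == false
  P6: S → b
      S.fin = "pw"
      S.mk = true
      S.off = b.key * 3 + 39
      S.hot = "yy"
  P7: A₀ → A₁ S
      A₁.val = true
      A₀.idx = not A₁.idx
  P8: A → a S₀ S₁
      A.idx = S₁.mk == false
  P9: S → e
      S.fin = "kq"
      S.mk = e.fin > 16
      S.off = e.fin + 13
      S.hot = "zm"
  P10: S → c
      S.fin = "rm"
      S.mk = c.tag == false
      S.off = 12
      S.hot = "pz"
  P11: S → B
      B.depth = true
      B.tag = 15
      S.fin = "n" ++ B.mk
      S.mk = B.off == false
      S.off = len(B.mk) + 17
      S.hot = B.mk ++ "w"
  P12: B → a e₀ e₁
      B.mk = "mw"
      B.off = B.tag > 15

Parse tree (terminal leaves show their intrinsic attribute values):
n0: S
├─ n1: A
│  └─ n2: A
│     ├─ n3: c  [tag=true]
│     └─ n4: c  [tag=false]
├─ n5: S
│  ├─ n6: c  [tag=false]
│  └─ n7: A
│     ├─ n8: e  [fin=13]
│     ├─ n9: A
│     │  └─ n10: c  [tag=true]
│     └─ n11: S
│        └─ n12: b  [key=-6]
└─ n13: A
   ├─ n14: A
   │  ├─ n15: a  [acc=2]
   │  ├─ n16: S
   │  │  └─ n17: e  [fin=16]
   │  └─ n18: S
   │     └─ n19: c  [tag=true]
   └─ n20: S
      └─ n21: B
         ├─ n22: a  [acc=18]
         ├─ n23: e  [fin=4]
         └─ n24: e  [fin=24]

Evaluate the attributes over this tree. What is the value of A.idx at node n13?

1. n1.val = false  [false]
2. n2.val = false  [A₀.val == true]
3. n3.tag = true  [terminal]
4. n4.tag = false  [terminal]
5. n2.idx = false  [A.val == true]
6. n1.idx = true  [true]
7. n6.tag = false  [terminal]
8. n7.val = false  [c.tag == true]
9. n8.fin = 13  [terminal]
10. n9.val = true  [A₀.val == false]
11. n10.tag = true  [terminal]
12. n9.idx = false  [A.val == false]
13. n12.key = -6  [terminal]
14. n11.fin = "pw"  ["pw"]
15. n11.mk = true  [true]
16. n11.off = 21  [b.key * 3 + 39]
17. n11.hot = "yy"  ["yy"]
18. n7.idx = false  [false]
19. n5.fin = "qp"  ["qp"]
20. n5.mk = true  [true]
21. n5.off = 22  [22]
22. n5.hot = "qx"  ["qx"]
23. n13.val = true  [S₁.off > 21]
24. n14.val = true  [true]
25. n15.acc = 2  [terminal]
26. n17.fin = 16  [terminal]
27. n16.fin = "kq"  ["kq"]
28. n16.mk = false  [e.fin > 16]
29. n16.off = 29  [e.fin + 13]
30. n16.hot = "zm"  ["zm"]
31. n19.tag = true  [terminal]
32. n18.fin = "rm"  ["rm"]
33. n18.mk = false  [c.tag == false]
34. n18.off = 12  [12]
35. n18.hot = "pz"  ["pz"]
36. n14.idx = true  [S₁.mk == false]
37. n21.depth = true  [true]
38. n21.tag = 15  [15]
39. n22.acc = 18  [terminal]
40. n23.fin = 4  [terminal]
41. n24.fin = 24  [terminal]
42. n21.mk = "mw"  ["mw"]
43. n21.off = false  [B.tag > 15]
44. n20.fin = "nmw"  ["n" ++ B.mk]
45. n20.mk = true  [B.off == false]
46. n20.off = 19  [len(B.mk) + 17]
47. n20.hot = "mww"  [B.mk ++ "w"]
48. n13.idx = false  [not A₁.idx]
49. n0.fin = "qpqx"  [S₁.fin ++ S₁.hot]
50. n0.mk = false  [false]
51. n0.off = 13  [13]
52. n0.hot = "qxx"  [S₁.hot ++ "x"]

false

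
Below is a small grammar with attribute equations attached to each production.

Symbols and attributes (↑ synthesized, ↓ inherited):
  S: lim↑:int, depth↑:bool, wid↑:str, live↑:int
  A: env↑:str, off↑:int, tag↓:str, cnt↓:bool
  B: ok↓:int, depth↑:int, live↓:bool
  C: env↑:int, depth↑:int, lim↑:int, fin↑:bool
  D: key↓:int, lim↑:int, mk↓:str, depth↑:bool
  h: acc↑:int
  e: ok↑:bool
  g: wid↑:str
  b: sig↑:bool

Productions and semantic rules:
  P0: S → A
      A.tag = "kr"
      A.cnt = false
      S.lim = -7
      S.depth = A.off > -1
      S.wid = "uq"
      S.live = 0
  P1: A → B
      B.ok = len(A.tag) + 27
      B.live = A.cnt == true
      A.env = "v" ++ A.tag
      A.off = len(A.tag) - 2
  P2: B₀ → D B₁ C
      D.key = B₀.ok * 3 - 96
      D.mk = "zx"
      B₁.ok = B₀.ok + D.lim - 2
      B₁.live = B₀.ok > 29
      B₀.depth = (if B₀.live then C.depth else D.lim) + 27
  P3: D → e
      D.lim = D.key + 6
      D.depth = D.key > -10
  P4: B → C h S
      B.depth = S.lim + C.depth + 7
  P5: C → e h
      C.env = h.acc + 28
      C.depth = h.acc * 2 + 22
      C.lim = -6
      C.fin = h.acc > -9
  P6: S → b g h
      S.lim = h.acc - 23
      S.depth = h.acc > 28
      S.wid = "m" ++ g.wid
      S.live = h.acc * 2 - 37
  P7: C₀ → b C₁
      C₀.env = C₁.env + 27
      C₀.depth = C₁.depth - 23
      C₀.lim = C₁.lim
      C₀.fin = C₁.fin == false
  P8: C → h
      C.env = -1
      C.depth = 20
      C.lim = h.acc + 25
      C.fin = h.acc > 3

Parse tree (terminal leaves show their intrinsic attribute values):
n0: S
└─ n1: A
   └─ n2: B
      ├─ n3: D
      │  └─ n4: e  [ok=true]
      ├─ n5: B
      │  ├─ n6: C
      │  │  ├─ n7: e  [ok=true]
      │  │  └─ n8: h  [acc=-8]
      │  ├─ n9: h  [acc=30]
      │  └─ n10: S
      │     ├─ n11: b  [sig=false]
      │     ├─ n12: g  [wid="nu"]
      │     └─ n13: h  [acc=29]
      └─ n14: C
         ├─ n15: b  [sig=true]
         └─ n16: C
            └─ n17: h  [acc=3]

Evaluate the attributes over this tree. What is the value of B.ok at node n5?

24

1. n1.tag = "kr"  ["kr"]
2. n1.cnt = false  [false]
3. n2.ok = 29  [len(A.tag) + 27]
4. n2.live = false  [A.cnt == true]
5. n3.key = -9  [B₀.ok * 3 - 96]
6. n3.mk = "zx"  ["zx"]
7. n4.ok = true  [terminal]
8. n3.lim = -3  [D.key + 6]
9. n3.depth = true  [D.key > -10]
10. n5.ok = 24  [B₀.ok + D.lim - 2]
11. n5.live = false  [B₀.ok > 29]
12. n7.ok = true  [terminal]
13. n8.acc = -8  [terminal]
14. n6.env = 20  [h.acc + 28]
15. n6.depth = 6  [h.acc * 2 + 22]
16. n6.lim = -6  [-6]
17. n6.fin = true  [h.acc > -9]
18. n9.acc = 30  [terminal]
19. n11.sig = false  [terminal]
20. n12.wid = "nu"  [terminal]
21. n13.acc = 29  [terminal]
22. n10.lim = 6  [h.acc - 23]
23. n10.depth = true  [h.acc > 28]
24. n10.wid = "mnu"  ["m" ++ g.wid]
25. n10.live = 21  [h.acc * 2 - 37]
26. n5.depth = 19  [S.lim + C.depth + 7]
27. n15.sig = true  [terminal]
28. n17.acc = 3  [terminal]
29. n16.env = -1  [-1]
30. n16.depth = 20  [20]
31. n16.lim = 28  [h.acc + 25]
32. n16.fin = false  [h.acc > 3]
33. n14.env = 26  [C₁.env + 27]
34. n14.depth = -3  [C₁.depth - 23]
35. n14.lim = 28  [C₁.lim]
36. n14.fin = true  [C₁.fin == false]
37. n2.depth = 24  [(if B₀.live then C.depth else D.lim) + 27]
38. n1.env = "vkr"  ["v" ++ A.tag]
39. n1.off = 0  [len(A.tag) - 2]
40. n0.lim = -7  [-7]
41. n0.depth = true  [A.off > -1]
42. n0.wid = "uq"  ["uq"]
43. n0.live = 0  [0]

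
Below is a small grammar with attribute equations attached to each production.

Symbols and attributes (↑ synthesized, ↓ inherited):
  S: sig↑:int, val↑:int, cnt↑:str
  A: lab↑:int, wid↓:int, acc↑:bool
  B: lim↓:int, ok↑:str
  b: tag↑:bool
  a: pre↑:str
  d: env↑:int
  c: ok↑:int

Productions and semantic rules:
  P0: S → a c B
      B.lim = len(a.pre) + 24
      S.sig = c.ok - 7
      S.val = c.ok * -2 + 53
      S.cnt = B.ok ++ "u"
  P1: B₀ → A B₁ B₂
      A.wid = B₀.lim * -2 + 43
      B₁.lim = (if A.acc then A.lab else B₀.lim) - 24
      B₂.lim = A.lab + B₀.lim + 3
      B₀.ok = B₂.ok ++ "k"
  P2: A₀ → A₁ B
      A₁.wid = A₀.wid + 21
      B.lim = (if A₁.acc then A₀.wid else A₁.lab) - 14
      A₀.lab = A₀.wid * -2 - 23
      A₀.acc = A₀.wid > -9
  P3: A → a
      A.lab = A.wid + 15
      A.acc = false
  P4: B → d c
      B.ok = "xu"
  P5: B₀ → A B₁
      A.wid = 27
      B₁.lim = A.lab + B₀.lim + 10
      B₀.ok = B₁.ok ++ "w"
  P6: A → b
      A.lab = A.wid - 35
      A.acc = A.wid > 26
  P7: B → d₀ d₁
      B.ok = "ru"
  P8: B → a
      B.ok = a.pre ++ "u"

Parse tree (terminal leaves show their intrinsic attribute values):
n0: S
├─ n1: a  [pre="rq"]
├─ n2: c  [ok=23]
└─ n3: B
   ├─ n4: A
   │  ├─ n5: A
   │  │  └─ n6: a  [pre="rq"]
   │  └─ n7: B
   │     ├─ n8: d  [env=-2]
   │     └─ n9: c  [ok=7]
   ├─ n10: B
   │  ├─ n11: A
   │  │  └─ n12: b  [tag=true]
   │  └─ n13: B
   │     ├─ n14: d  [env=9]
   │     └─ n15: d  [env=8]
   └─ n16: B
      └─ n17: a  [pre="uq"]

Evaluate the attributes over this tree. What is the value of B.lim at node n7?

1. n1.pre = "rq"  [terminal]
2. n2.ok = 23  [terminal]
3. n3.lim = 26  [len(a.pre) + 24]
4. n4.wid = -9  [B₀.lim * -2 + 43]
5. n5.wid = 12  [A₀.wid + 21]
6. n6.pre = "rq"  [terminal]
7. n5.lab = 27  [A.wid + 15]
8. n5.acc = false  [false]
9. n7.lim = 13  [(if A₁.acc then A₀.wid else A₁.lab) - 14]
10. n8.env = -2  [terminal]
11. n9.ok = 7  [terminal]
12. n7.ok = "xu"  ["xu"]
13. n4.lab = -5  [A₀.wid * -2 - 23]
14. n4.acc = false  [A₀.wid > -9]
15. n10.lim = 2  [(if A.acc then A.lab else B₀.lim) - 24]
16. n11.wid = 27  [27]
17. n12.tag = true  [terminal]
18. n11.lab = -8  [A.wid - 35]
19. n11.acc = true  [A.wid > 26]
20. n13.lim = 4  [A.lab + B₀.lim + 10]
21. n14.env = 9  [terminal]
22. n15.env = 8  [terminal]
23. n13.ok = "ru"  ["ru"]
24. n10.ok = "ruw"  [B₁.ok ++ "w"]
25. n16.lim = 24  [A.lab + B₀.lim + 3]
26. n17.pre = "uq"  [terminal]
27. n16.ok = "uqu"  [a.pre ++ "u"]
28. n3.ok = "uquk"  [B₂.ok ++ "k"]
29. n0.sig = 16  [c.ok - 7]
30. n0.val = 7  [c.ok * -2 + 53]
31. n0.cnt = "uquku"  [B.ok ++ "u"]

13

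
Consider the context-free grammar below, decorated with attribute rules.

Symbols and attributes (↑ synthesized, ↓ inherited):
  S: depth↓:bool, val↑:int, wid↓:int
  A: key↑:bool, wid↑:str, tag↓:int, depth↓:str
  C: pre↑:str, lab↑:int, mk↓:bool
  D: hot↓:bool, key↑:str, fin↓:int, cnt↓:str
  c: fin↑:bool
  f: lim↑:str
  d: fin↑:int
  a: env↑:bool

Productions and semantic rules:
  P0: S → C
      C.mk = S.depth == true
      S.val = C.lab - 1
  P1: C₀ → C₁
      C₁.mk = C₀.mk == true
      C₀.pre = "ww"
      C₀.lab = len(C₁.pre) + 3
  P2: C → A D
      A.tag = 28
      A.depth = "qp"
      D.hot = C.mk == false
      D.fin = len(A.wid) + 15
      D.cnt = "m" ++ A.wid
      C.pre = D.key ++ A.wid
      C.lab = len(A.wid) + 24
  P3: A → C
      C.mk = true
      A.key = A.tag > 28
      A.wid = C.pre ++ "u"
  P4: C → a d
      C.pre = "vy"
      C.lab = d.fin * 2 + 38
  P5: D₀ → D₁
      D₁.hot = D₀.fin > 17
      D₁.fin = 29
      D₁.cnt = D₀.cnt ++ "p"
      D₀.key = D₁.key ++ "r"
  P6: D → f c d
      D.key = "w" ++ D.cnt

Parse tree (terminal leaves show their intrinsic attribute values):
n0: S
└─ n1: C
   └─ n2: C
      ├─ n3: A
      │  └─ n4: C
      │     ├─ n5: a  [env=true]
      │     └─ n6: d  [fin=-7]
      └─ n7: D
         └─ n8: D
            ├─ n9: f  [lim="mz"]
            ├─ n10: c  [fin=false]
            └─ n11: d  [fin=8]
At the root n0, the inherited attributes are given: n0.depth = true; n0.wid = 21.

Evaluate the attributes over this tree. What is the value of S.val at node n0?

12

1. n0.depth = true  [given at root]
2. n0.wid = 21  [given at root]
3. n1.mk = true  [S.depth == true]
4. n2.mk = true  [C₀.mk == true]
5. n3.tag = 28  [28]
6. n3.depth = "qp"  ["qp"]
7. n4.mk = true  [true]
8. n5.env = true  [terminal]
9. n6.fin = -7  [terminal]
10. n4.pre = "vy"  ["vy"]
11. n4.lab = 24  [d.fin * 2 + 38]
12. n3.key = false  [A.tag > 28]
13. n3.wid = "vyu"  [C.pre ++ "u"]
14. n7.hot = false  [C.mk == false]
15. n7.fin = 18  [len(A.wid) + 15]
16. n7.cnt = "mvyu"  ["m" ++ A.wid]
17. n8.hot = true  [D₀.fin > 17]
18. n8.fin = 29  [29]
19. n8.cnt = "mvyup"  [D₀.cnt ++ "p"]
20. n9.lim = "mz"  [terminal]
21. n10.fin = false  [terminal]
22. n11.fin = 8  [terminal]
23. n8.key = "wmvyup"  ["w" ++ D.cnt]
24. n7.key = "wmvyupr"  [D₁.key ++ "r"]
25. n2.pre = "wmvyuprvyu"  [D.key ++ A.wid]
26. n2.lab = 27  [len(A.wid) + 24]
27. n1.pre = "ww"  ["ww"]
28. n1.lab = 13  [len(C₁.pre) + 3]
29. n0.val = 12  [C.lab - 1]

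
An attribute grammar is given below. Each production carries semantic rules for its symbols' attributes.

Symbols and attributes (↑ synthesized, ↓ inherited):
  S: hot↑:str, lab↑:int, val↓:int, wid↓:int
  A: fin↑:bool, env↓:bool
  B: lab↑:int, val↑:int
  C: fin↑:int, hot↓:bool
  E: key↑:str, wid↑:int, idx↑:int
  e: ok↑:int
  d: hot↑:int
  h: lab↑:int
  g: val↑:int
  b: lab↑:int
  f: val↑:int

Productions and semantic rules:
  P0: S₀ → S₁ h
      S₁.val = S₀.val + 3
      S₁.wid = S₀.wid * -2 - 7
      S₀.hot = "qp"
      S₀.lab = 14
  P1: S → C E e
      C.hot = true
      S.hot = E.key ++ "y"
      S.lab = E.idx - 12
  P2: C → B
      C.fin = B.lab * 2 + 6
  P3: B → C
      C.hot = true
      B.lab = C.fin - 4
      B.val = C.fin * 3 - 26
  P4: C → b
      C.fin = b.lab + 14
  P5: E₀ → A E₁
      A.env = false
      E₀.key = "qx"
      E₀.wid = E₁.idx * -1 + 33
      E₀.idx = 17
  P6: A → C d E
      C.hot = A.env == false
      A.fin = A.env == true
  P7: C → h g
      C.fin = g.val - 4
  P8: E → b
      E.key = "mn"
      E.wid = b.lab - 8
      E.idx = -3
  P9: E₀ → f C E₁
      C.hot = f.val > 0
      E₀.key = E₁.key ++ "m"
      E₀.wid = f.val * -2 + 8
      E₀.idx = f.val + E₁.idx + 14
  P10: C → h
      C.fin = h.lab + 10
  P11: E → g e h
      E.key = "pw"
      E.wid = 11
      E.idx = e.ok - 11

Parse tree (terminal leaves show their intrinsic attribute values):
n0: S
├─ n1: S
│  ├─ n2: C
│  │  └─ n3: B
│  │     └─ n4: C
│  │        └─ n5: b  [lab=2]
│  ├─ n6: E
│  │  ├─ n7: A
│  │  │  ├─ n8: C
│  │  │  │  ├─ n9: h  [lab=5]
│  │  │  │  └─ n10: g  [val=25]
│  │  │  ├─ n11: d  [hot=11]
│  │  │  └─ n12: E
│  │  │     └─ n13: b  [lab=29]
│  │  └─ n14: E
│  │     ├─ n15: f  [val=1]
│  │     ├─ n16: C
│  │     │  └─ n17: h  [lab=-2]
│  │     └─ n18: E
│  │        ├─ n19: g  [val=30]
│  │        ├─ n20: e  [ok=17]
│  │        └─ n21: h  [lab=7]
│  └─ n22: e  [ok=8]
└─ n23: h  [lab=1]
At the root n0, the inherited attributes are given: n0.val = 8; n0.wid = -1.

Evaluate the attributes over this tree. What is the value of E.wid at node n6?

12

1. n0.val = 8  [given at root]
2. n0.wid = -1  [given at root]
3. n1.val = 11  [S₀.val + 3]
4. n1.wid = -5  [S₀.wid * -2 - 7]
5. n2.hot = true  [true]
6. n4.hot = true  [true]
7. n5.lab = 2  [terminal]
8. n4.fin = 16  [b.lab + 14]
9. n3.lab = 12  [C.fin - 4]
10. n3.val = 22  [C.fin * 3 - 26]
11. n2.fin = 30  [B.lab * 2 + 6]
12. n7.env = false  [false]
13. n8.hot = true  [A.env == false]
14. n9.lab = 5  [terminal]
15. n10.val = 25  [terminal]
16. n8.fin = 21  [g.val - 4]
17. n11.hot = 11  [terminal]
18. n13.lab = 29  [terminal]
19. n12.key = "mn"  ["mn"]
20. n12.wid = 21  [b.lab - 8]
21. n12.idx = -3  [-3]
22. n7.fin = false  [A.env == true]
23. n15.val = 1  [terminal]
24. n16.hot = true  [f.val > 0]
25. n17.lab = -2  [terminal]
26. n16.fin = 8  [h.lab + 10]
27. n19.val = 30  [terminal]
28. n20.ok = 17  [terminal]
29. n21.lab = 7  [terminal]
30. n18.key = "pw"  ["pw"]
31. n18.wid = 11  [11]
32. n18.idx = 6  [e.ok - 11]
33. n14.key = "pwm"  [E₁.key ++ "m"]
34. n14.wid = 6  [f.val * -2 + 8]
35. n14.idx = 21  [f.val + E₁.idx + 14]
36. n6.key = "qx"  ["qx"]
37. n6.wid = 12  [E₁.idx * -1 + 33]
38. n6.idx = 17  [17]
39. n22.ok = 8  [terminal]
40. n1.hot = "qxy"  [E.key ++ "y"]
41. n1.lab = 5  [E.idx - 12]
42. n23.lab = 1  [terminal]
43. n0.hot = "qp"  ["qp"]
44. n0.lab = 14  [14]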